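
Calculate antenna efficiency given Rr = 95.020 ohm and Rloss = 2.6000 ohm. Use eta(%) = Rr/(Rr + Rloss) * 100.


eta = 95.020 / (95.020 + 2.6000) * 100 = 97.34%

97.34%


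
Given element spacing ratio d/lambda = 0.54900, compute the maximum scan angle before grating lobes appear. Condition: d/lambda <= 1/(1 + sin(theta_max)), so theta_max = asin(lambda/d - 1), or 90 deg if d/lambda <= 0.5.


lambda/d - 1 = 1/0.54900 - 1 = 0.8214936
theta_max = asin(0.8214936) = 55.23 deg

55.23 deg


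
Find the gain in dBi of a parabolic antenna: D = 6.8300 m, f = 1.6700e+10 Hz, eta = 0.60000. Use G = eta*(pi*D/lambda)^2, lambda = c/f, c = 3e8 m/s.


lambda = c / f = 3.0000e+08 / 1.6700e+10 = 0.01796407 m
G_linear = 0.60000 * (pi * 6.8300 / 0.01796407)^2 = 856018.1
G_dBi = 10 * log10(856018.1) = 59.32 dBi

59.32 dBi


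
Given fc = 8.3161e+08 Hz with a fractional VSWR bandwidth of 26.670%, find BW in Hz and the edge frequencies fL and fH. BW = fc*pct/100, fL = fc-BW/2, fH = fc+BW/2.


BW = 8.3161e+08 * 26.670/100 = 2.217904e+08 Hz
fL = 8.3161e+08 - 2.217904e+08/2 = 7.207e+08 Hz
fH = 8.3161e+08 + 2.217904e+08/2 = 9.425e+08 Hz

BW=2.218e+08 Hz, fL=7.207e+08 Hz, fH=9.425e+08 Hz


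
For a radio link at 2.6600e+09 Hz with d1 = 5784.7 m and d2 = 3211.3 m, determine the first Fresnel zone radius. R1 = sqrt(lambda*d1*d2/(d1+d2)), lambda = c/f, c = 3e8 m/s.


lambda = c / f = 3.0000e+08 / 2.6600e+09 = 0.1127820 m
R1 = sqrt(0.1127820 * 5784.7 * 3211.3 / (5784.7 + 3211.3)) = 15.26 m

15.26 m


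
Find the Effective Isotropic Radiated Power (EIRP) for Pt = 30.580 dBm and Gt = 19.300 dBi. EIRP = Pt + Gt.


EIRP = Pt + Gt = 30.580 + 19.300 = 49.88 dBm

49.88 dBm


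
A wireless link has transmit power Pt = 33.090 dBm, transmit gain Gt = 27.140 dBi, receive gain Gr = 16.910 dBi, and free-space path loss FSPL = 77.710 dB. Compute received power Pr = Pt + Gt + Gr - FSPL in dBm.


Pr = 33.090 + 27.140 + 16.910 - 77.710 = -0.57 dBm

-0.57 dBm


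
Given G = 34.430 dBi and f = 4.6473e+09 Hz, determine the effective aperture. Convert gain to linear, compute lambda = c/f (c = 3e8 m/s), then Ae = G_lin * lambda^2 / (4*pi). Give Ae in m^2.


lambda = c / f = 3.0000e+08 / 4.6473e+09 = 0.06455361 m
G_linear = 10^(34.430/10) = 2773.320
Ae = G_linear * lambda^2 / (4*pi) = 2773.320 * 0.06455361^2 / (4*pi) = 0.9197 m^2

0.9197 m^2


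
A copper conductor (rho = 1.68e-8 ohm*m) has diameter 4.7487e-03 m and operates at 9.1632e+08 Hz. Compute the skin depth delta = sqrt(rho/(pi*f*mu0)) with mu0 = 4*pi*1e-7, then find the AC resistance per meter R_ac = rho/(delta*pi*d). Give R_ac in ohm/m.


delta = sqrt(1.68e-8 / (pi * 9.1632e+08 * 4*pi*1e-7)) = 2.155019e-06 m
R_ac = 1.68e-8 / (2.155019e-06 * pi * 4.7487e-03) = 0.5226 ohm/m

0.5226 ohm/m


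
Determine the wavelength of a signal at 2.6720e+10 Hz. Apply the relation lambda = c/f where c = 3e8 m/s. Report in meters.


lambda = c / f = 3.0000e+08 / 2.6720e+10 = 0.01123 m

0.01123 m


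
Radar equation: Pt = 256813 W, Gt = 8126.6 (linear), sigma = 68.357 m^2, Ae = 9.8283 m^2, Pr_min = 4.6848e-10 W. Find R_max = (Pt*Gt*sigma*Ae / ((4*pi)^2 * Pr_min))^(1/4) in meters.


R^4 = 256813*8126.6*68.357*9.8283 / ((4*pi)^2 * 4.6848e-10) = 1.895294e+19
R_max = 1.895294e+19^0.25 = 65981 m

65981 m


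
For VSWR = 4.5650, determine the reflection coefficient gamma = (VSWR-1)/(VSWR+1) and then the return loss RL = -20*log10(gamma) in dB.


gamma = (4.5650 - 1) / (4.5650 + 1) = 0.6406110
RL = -20 * log10(0.6406110) = 3.868 dB

3.868 dB


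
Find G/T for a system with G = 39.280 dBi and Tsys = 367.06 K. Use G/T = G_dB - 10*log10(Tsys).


G/T = 39.280 - 10*log10(367.06) = 39.280 - 25.64737 = 13.63 dB/K

13.63 dB/K


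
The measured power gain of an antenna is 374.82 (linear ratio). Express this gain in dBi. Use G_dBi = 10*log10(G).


G_dBi = 10 * log10(374.82) = 25.74 dBi

25.74 dBi


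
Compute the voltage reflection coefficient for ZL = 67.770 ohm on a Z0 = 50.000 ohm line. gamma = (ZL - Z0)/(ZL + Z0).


gamma = (67.770 - 50.000) / (67.770 + 50.000) = 0.1509

0.1509


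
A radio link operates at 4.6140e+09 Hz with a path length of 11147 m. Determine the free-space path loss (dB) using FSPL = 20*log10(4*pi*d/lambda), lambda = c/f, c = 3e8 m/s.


lambda = c / f = 3.0000e+08 / 4.6140e+09 = 0.06501951 m
FSPL = 20 * log10(4*pi*11147/0.06501951) = 126.7 dB

126.7 dB


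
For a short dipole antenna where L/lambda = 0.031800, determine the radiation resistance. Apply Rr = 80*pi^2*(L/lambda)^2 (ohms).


Rr = 80 * pi^2 * (0.031800)^2 = 80 * 9.869604 * 1.011240e-03 = 0.7984 ohm

0.7984 ohm


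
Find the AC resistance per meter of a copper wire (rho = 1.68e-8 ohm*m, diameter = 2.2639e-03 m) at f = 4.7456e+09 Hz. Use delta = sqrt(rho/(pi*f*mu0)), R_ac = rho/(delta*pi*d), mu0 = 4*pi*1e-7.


delta = sqrt(1.68e-8 / (pi * 4.7456e+09 * 4*pi*1e-7)) = 9.469547e-07 m
R_ac = 1.68e-8 / (9.469547e-07 * pi * 2.2639e-03) = 2.494 ohm/m

2.494 ohm/m


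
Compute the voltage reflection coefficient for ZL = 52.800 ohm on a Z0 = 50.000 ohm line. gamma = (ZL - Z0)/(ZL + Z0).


gamma = (52.800 - 50.000) / (52.800 + 50.000) = 0.02724

0.02724


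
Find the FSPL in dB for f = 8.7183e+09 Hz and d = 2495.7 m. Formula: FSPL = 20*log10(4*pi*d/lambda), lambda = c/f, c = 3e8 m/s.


lambda = c / f = 3.0000e+08 / 8.7183e+09 = 0.03441038 m
FSPL = 20 * log10(4*pi*2495.7/0.03441038) = 119.2 dB

119.2 dB


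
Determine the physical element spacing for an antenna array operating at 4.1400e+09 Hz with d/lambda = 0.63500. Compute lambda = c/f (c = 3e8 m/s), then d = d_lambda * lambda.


lambda = c / f = 3.0000e+08 / 4.1400e+09 = 0.07246377 m
d = 0.63500 * 0.07246377 = 0.04601 m

0.04601 m


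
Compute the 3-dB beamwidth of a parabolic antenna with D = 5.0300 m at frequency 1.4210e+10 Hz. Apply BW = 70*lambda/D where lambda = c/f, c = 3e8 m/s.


lambda = c / f = 3.0000e+08 / 1.4210e+10 = 0.02111189 m
BW = 70 * 0.02111189 / 5.0300 = 0.2938 deg

0.2938 deg


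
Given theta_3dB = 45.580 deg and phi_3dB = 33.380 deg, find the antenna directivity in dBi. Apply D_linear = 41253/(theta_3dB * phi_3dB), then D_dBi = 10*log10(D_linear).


D_linear = 41253 / (45.580 * 33.380) = 27.11408
D_dBi = 10 * log10(27.11408) = 14.33 dBi

14.33 dBi


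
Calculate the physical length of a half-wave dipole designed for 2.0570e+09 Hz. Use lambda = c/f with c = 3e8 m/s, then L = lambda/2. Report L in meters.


lambda = c / f = 3.0000e+08 / 2.0570e+09 = 0.1458435 m
L = lambda / 2 = 0.1458435 / 2 = 0.07292 m

0.07292 m


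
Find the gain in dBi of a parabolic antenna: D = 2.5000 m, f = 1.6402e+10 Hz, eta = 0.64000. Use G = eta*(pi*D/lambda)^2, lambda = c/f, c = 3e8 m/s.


lambda = c / f = 3.0000e+08 / 1.6402e+10 = 0.01829045 m
G_linear = 0.64000 * (pi * 2.5000 / 0.01829045)^2 = 118007.9
G_dBi = 10 * log10(118007.9) = 50.72 dBi

50.72 dBi


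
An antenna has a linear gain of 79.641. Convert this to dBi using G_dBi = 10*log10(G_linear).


G_dBi = 10 * log10(79.641) = 19.01 dBi

19.01 dBi


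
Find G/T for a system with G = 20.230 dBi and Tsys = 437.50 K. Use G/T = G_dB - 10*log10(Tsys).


G/T = 20.230 - 10*log10(437.50) = 20.230 - 26.40978 = -6.180 dB/K

-6.180 dB/K


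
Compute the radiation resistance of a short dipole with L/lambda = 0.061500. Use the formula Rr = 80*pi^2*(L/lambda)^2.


Rr = 80 * pi^2 * (0.061500)^2 = 80 * 9.869604 * 3.782250e-03 = 2.986 ohm

2.986 ohm


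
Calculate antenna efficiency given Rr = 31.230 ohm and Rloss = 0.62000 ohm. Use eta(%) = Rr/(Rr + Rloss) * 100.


eta = 31.230 / (31.230 + 0.62000) * 100 = 98.05%

98.05%


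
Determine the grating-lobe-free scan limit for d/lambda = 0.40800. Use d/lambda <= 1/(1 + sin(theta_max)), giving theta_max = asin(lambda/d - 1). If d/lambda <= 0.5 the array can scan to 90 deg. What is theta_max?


lambda/d - 1 = 1/0.40800 - 1 = 1.450980 >= 1
d/lambda <= 0.5, so the array can scan to endfire without grating lobes: theta_max = 90 deg

90 deg


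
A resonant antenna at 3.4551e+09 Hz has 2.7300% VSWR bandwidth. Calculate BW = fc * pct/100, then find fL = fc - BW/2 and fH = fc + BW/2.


BW = 3.4551e+09 * 2.7300/100 = 9.432423e+07 Hz
fL = 3.4551e+09 - 9.432423e+07/2 = 3.408e+09 Hz
fH = 3.4551e+09 + 9.432423e+07/2 = 3.502e+09 Hz

BW=9.432e+07 Hz, fL=3.408e+09 Hz, fH=3.502e+09 Hz


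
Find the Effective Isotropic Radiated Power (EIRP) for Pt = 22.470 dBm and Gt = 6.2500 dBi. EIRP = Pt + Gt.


EIRP = Pt + Gt = 22.470 + 6.2500 = 28.72 dBm

28.72 dBm


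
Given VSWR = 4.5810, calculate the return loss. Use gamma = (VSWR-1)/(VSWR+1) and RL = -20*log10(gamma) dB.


gamma = (4.5810 - 1) / (4.5810 + 1) = 0.6416413
RL = -20 * log10(0.6416413) = 3.854 dB

3.854 dB


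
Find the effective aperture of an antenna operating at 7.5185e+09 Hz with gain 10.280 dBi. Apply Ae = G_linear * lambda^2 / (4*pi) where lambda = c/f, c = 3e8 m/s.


lambda = c / f = 3.0000e+08 / 7.5185e+09 = 0.03990158 m
G_linear = 10^(10.280/10) = 10.66596
Ae = G_linear * lambda^2 / (4*pi) = 10.66596 * 0.03990158^2 / (4*pi) = 1.351e-03 m^2

1.351e-03 m^2


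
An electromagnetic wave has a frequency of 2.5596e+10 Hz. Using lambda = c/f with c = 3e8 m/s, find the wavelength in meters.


lambda = c / f = 3.0000e+08 / 2.5596e+10 = 0.01172 m

0.01172 m


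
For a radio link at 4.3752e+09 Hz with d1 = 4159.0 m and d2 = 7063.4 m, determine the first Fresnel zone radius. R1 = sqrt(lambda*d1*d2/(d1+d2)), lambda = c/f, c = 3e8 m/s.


lambda = c / f = 3.0000e+08 / 4.3752e+09 = 0.06856829 m
R1 = sqrt(0.06856829 * 4159.0 * 7063.4 / (4159.0 + 7063.4)) = 13.40 m

13.40 m


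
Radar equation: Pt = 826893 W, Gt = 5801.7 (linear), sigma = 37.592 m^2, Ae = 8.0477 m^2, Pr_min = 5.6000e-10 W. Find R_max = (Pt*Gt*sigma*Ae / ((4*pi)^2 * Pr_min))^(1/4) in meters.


R^4 = 826893*5801.7*37.592*8.0477 / ((4*pi)^2 * 5.6000e-10) = 1.641210e+19
R_max = 1.641210e+19^0.25 = 63649 m

63649 m


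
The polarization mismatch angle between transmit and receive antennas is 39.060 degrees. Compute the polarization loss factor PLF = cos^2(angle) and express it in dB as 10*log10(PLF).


PLF_linear = cos^2(39.060 deg) = 0.6029313
PLF_dB = 10 * log10(0.6029313) = -2.197 dB

-2.197 dB


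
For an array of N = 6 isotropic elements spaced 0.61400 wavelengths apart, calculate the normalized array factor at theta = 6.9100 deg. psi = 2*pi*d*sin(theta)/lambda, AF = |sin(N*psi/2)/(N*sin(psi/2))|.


psi = 2*pi*0.61400*sin(6.9100 deg) = 0.4641414 rad
AF = |sin(6*0.4641414/2) / (6*sin(0.4641414/2))| = 0.7132

0.7132


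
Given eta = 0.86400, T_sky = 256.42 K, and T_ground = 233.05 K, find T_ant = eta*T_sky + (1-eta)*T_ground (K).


T_ant = 0.86400 * 256.42 + (1 - 0.86400) * 233.05 = 253.2 K

253.2 K


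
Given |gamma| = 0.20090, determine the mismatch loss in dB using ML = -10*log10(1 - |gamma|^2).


ML = -10 * log10(1 - 0.20090^2) = -10 * log10(0.95963919) = 0.1789 dB

0.1789 dB


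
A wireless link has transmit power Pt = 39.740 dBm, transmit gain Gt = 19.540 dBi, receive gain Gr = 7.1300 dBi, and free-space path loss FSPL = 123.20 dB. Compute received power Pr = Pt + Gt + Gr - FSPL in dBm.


Pr = 39.740 + 19.540 + 7.1300 - 123.20 = -56.79 dBm

-56.79 dBm


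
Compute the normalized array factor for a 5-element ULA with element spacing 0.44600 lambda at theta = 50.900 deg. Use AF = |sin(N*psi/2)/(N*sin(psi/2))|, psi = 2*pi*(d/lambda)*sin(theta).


psi = 2*pi*0.44600*sin(50.900 deg) = 2.174715 rad
AF = |sin(5*2.174715/2) / (5*sin(2.174715/2))| = 0.1692

0.1692


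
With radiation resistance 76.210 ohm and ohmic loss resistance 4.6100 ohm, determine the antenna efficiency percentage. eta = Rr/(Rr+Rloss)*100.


eta = 76.210 / (76.210 + 4.6100) * 100 = 94.30%

94.30%


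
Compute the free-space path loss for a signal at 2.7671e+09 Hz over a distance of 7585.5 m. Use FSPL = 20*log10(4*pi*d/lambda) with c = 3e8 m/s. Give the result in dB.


lambda = c / f = 3.0000e+08 / 2.7671e+09 = 0.1084168 m
FSPL = 20 * log10(4*pi*7585.5/0.1084168) = 118.9 dB

118.9 dB


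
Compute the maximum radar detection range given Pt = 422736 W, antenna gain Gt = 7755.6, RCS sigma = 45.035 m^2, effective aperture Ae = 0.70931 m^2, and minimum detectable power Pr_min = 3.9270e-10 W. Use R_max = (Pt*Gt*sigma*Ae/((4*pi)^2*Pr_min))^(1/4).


R^4 = 422736*7755.6*45.035*0.70931 / ((4*pi)^2 * 3.9270e-10) = 1.688847e+18
R_max = 1.688847e+18^0.25 = 36049 m

36049 m


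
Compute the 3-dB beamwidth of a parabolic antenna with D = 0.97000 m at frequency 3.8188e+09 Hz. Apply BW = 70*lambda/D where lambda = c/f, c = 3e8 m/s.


lambda = c / f = 3.0000e+08 / 3.8188e+09 = 0.07855871 m
BW = 70 * 0.07855871 / 0.97000 = 5.669 deg

5.669 deg


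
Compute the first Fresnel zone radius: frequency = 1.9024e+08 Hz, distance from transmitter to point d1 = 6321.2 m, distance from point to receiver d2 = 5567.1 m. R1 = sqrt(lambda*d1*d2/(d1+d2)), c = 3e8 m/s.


lambda = c / f = 3.0000e+08 / 1.9024e+08 = 1.576955 m
R1 = sqrt(1.576955 * 6321.2 * 5567.1 / (6321.2 + 5567.1)) = 68.32 m

68.32 m


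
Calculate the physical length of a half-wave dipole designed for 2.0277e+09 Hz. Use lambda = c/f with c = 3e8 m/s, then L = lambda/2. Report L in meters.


lambda = c / f = 3.0000e+08 / 2.0277e+09 = 0.1479509 m
L = lambda / 2 = 0.1479509 / 2 = 0.07398 m

0.07398 m


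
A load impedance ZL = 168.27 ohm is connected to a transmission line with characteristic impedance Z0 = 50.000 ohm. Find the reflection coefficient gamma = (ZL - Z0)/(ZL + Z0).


gamma = (168.27 - 50.000) / (168.27 + 50.000) = 0.5419

0.5419


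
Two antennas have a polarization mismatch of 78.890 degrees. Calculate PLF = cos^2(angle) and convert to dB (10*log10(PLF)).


PLF_linear = cos^2(78.890 deg) = 0.03713068
PLF_dB = 10 * log10(0.03713068) = -14.30 dB

-14.30 dB


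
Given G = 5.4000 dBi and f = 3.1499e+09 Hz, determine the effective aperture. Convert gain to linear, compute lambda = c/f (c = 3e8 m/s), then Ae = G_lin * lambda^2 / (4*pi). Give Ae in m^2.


lambda = c / f = 3.0000e+08 / 3.1499e+09 = 0.09524112 m
G_linear = 10^(5.4000/10) = 3.467369
Ae = G_linear * lambda^2 / (4*pi) = 3.467369 * 0.09524112^2 / (4*pi) = 2.503e-03 m^2

2.503e-03 m^2


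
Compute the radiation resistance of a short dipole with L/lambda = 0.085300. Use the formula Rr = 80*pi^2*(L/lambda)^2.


Rr = 80 * pi^2 * (0.085300)^2 = 80 * 9.869604 * 7.276090e-03 = 5.745 ohm

5.745 ohm


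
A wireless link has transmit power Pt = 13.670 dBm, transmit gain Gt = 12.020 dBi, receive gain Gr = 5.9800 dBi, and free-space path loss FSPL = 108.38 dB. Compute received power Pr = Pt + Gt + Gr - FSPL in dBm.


Pr = 13.670 + 12.020 + 5.9800 - 108.38 = -76.71 dBm

-76.71 dBm


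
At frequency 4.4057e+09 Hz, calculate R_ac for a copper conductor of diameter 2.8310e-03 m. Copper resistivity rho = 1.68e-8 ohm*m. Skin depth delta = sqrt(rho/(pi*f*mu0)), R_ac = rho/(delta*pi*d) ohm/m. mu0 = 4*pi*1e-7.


delta = sqrt(1.68e-8 / (pi * 4.4057e+09 * 4*pi*1e-7)) = 9.828049e-07 m
R_ac = 1.68e-8 / (9.828049e-07 * pi * 2.8310e-03) = 1.922 ohm/m

1.922 ohm/m


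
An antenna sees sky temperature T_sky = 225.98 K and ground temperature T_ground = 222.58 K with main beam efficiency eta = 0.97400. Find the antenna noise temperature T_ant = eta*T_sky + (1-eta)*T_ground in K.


T_ant = 0.97400 * 225.98 + (1 - 0.97400) * 222.58 = 225.9 K

225.9 K


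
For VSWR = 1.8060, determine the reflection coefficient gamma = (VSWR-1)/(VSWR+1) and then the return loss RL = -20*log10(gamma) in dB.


gamma = (1.8060 - 1) / (1.8060 + 1) = 0.2872416
RL = -20 * log10(0.2872416) = 10.84 dB

10.84 dB


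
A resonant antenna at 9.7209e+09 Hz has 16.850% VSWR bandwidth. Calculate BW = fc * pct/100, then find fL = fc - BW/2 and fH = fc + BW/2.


BW = 9.7209e+09 * 16.850/100 = 1.637972e+09 Hz
fL = 9.7209e+09 - 1.637972e+09/2 = 8.902e+09 Hz
fH = 9.7209e+09 + 1.637972e+09/2 = 1.054e+10 Hz

BW=1.638e+09 Hz, fL=8.902e+09 Hz, fH=1.054e+10 Hz


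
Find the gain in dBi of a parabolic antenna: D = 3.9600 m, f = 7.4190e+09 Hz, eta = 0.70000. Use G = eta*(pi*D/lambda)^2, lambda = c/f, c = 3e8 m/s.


lambda = c / f = 3.0000e+08 / 7.4190e+09 = 0.04043672 m
G_linear = 0.70000 * (pi * 3.9600 / 0.04043672)^2 = 66257.69
G_dBi = 10 * log10(66257.69) = 48.21 dBi

48.21 dBi


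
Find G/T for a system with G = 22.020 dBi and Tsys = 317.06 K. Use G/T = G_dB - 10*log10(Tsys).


G/T = 22.020 - 10*log10(317.06) = 22.020 - 25.01141 = -2.991 dB/K

-2.991 dB/K


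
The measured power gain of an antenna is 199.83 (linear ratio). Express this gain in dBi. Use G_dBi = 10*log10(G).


G_dBi = 10 * log10(199.83) = 23.01 dBi

23.01 dBi


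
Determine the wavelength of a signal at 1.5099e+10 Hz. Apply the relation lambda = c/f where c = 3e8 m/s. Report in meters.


lambda = c / f = 3.0000e+08 / 1.5099e+10 = 0.01987 m

0.01987 m


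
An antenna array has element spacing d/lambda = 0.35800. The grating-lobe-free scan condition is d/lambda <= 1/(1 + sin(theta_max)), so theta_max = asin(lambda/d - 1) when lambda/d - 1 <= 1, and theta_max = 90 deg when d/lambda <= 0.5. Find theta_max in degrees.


lambda/d - 1 = 1/0.35800 - 1 = 1.793296 >= 1
d/lambda <= 0.5, so the array can scan to endfire without grating lobes: theta_max = 90 deg

90 deg


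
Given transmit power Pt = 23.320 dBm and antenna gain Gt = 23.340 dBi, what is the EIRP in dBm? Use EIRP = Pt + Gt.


EIRP = Pt + Gt = 23.320 + 23.340 = 46.66 dBm

46.66 dBm


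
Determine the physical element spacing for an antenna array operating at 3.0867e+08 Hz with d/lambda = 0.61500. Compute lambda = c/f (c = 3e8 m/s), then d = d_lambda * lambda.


lambda = c / f = 3.0000e+08 / 3.0867e+08 = 0.9719118 m
d = 0.61500 * 0.9719118 = 0.5977 m

0.5977 m


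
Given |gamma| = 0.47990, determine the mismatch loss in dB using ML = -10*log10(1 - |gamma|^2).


ML = -10 * log10(1 - 0.47990^2) = -10 * log10(0.76969599) = 1.137 dB

1.137 dB


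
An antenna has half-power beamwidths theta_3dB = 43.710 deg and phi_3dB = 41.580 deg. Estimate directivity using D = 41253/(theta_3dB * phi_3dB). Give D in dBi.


D_linear = 41253 / (43.710 * 41.580) = 22.69814
D_dBi = 10 * log10(22.69814) = 13.56 dBi

13.56 dBi


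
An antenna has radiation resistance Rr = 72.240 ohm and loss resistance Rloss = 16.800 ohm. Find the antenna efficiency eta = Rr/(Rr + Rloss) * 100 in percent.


eta = 72.240 / (72.240 + 16.800) * 100 = 81.13%

81.13%


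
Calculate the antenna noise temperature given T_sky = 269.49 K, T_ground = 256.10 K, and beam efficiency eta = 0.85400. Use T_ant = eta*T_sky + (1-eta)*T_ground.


T_ant = 0.85400 * 269.49 + (1 - 0.85400) * 256.10 = 267.5 K

267.5 K


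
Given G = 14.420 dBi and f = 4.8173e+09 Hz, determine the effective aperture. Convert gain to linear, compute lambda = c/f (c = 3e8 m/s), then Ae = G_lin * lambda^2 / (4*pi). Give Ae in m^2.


lambda = c / f = 3.0000e+08 / 4.8173e+09 = 0.06227555 m
G_linear = 10^(14.420/10) = 27.66942
Ae = G_linear * lambda^2 / (4*pi) = 27.66942 * 0.06227555^2 / (4*pi) = 8.539e-03 m^2

8.539e-03 m^2


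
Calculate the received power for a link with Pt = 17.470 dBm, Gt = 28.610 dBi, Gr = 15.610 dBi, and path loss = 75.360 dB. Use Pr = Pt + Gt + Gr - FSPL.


Pr = 17.470 + 28.610 + 15.610 - 75.360 = -13.67 dBm

-13.67 dBm


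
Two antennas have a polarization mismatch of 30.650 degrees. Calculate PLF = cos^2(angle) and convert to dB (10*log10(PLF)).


PLF_linear = cos^2(30.650 deg) = 0.7401117
PLF_dB = 10 * log10(0.7401117) = -1.307 dB

-1.307 dB


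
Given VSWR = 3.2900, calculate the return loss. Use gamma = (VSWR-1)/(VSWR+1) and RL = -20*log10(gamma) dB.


gamma = (3.2900 - 1) / (3.2900 + 1) = 0.5337995
RL = -20 * log10(0.5337995) = 5.452 dB

5.452 dB


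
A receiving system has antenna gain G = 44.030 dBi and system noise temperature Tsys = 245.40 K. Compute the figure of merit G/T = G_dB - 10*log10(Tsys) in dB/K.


G/T = 44.030 - 10*log10(245.40) = 44.030 - 23.89875 = 20.13 dB/K

20.13 dB/K


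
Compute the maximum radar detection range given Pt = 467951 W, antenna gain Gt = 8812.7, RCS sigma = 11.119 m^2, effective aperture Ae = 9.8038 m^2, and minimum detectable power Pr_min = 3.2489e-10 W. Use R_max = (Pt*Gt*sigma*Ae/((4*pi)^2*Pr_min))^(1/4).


R^4 = 467951*8812.7*11.119*9.8038 / ((4*pi)^2 * 3.2489e-10) = 8.762206e+18
R_max = 8.762206e+18^0.25 = 54407 m

54407 m


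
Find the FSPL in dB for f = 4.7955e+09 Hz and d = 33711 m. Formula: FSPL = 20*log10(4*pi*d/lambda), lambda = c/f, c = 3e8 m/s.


lambda = c / f = 3.0000e+08 / 4.7955e+09 = 0.06255865 m
FSPL = 20 * log10(4*pi*33711/0.06255865) = 136.6 dB

136.6 dB


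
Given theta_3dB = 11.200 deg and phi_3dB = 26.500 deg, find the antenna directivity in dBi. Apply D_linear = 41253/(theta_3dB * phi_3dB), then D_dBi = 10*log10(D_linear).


D_linear = 41253 / (11.200 * 26.500) = 138.9926
D_dBi = 10 * log10(138.9926) = 21.43 dBi

21.43 dBi


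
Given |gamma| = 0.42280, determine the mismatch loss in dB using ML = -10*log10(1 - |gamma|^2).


ML = -10 * log10(1 - 0.42280^2) = -10 * log10(0.82124016) = 0.8553 dB

0.8553 dB


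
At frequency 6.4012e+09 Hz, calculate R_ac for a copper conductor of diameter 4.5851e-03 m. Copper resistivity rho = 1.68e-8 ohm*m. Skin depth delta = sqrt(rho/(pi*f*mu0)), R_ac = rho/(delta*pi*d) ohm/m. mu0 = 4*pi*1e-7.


delta = sqrt(1.68e-8 / (pi * 6.4012e+09 * 4*pi*1e-7)) = 8.153500e-07 m
R_ac = 1.68e-8 / (8.153500e-07 * pi * 4.5851e-03) = 1.430 ohm/m

1.430 ohm/m


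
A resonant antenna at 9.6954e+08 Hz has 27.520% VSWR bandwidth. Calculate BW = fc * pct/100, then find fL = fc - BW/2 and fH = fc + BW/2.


BW = 9.6954e+08 * 27.520/100 = 2.668174e+08 Hz
fL = 9.6954e+08 - 2.668174e+08/2 = 8.361e+08 Hz
fH = 9.6954e+08 + 2.668174e+08/2 = 1.103e+09 Hz

BW=2.668e+08 Hz, fL=8.361e+08 Hz, fH=1.103e+09 Hz


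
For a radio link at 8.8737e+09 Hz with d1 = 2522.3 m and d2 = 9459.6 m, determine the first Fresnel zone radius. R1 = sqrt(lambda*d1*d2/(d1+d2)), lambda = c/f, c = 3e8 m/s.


lambda = c / f = 3.0000e+08 / 8.8737e+09 = 0.03380777 m
R1 = sqrt(0.03380777 * 2522.3 * 9459.6 / (2522.3 + 9459.6)) = 8.205 m

8.205 m


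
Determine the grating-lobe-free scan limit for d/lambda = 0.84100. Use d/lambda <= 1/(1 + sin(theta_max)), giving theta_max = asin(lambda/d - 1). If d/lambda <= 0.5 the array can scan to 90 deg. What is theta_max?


lambda/d - 1 = 1/0.84100 - 1 = 0.1890606
theta_max = asin(0.1890606) = 10.90 deg

10.90 deg


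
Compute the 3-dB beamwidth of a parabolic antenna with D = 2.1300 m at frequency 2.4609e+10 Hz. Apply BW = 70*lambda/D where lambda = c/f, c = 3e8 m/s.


lambda = c / f = 3.0000e+08 / 2.4609e+10 = 0.01219066 m
BW = 70 * 0.01219066 / 2.1300 = 0.4006 deg

0.4006 deg


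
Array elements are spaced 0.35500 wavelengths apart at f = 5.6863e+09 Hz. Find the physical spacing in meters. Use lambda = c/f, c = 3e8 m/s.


lambda = c / f = 3.0000e+08 / 5.6863e+09 = 0.05275838 m
d = 0.35500 * 0.05275838 = 0.01873 m

0.01873 m


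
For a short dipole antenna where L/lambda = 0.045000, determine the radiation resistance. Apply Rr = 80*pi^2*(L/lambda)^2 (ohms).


Rr = 80 * pi^2 * (0.045000)^2 = 80 * 9.869604 * 2.025000e-03 = 1.599 ohm

1.599 ohm


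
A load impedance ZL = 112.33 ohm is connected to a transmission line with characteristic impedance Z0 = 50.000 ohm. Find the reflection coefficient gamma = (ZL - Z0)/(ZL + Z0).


gamma = (112.33 - 50.000) / (112.33 + 50.000) = 0.3840

0.3840


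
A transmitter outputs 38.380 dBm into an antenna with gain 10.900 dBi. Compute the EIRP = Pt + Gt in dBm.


EIRP = Pt + Gt = 38.380 + 10.900 = 49.28 dBm

49.28 dBm


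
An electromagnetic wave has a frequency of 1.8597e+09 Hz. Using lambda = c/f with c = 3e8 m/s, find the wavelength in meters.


lambda = c / f = 3.0000e+08 / 1.8597e+09 = 0.1613 m

0.1613 m


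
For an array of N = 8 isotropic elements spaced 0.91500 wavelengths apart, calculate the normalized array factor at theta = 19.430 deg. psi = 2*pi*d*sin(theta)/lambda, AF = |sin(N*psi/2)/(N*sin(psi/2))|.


psi = 2*pi*0.91500*sin(19.430 deg) = 1.912471 rad
AF = |sin(8*1.912471/2) / (8*sin(1.912471/2))| = 0.1498

0.1498


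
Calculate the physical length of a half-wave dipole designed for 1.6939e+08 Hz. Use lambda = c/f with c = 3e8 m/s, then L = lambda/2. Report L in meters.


lambda = c / f = 3.0000e+08 / 1.6939e+08 = 1.771061 m
L = lambda / 2 = 1.771061 / 2 = 0.8855 m

0.8855 m


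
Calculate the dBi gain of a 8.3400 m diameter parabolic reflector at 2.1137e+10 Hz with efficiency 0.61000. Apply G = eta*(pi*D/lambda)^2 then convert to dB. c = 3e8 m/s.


lambda = c / f = 3.0000e+08 / 2.1137e+10 = 0.01419312 m
G_linear = 0.61000 * (pi * 8.3400 / 0.01419312)^2 = 2.078768e+06
G_dBi = 10 * log10(2.078768e+06) = 63.18 dBi

63.18 dBi


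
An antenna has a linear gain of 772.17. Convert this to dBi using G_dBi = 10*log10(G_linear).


G_dBi = 10 * log10(772.17) = 28.88 dBi

28.88 dBi


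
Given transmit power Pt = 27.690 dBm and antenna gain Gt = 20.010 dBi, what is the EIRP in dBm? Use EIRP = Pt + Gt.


EIRP = Pt + Gt = 27.690 + 20.010 = 47.70 dBm

47.70 dBm


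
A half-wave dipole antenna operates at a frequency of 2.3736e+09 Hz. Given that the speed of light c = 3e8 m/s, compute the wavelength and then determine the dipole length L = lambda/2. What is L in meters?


lambda = c / f = 3.0000e+08 / 2.3736e+09 = 0.1263903 m
L = lambda / 2 = 0.1263903 / 2 = 0.06320 m

0.06320 m


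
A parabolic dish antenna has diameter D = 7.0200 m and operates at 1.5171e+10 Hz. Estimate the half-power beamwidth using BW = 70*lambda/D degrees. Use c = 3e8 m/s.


lambda = c / f = 3.0000e+08 / 1.5171e+10 = 0.01977457 m
BW = 70 * 0.01977457 / 7.0200 = 0.1972 deg

0.1972 deg


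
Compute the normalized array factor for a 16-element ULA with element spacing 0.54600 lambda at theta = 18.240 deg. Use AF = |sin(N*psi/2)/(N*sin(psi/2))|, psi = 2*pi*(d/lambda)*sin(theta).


psi = 2*pi*0.54600*sin(18.240 deg) = 1.073777 rad
AF = |sin(16*1.073777/2) / (16*sin(1.073777/2))| = 0.09055

0.09055


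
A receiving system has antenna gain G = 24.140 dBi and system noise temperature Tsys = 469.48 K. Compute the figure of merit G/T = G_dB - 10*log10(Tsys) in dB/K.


G/T = 24.140 - 10*log10(469.48) = 24.140 - 26.71617 = -2.576 dB/K

-2.576 dB/K


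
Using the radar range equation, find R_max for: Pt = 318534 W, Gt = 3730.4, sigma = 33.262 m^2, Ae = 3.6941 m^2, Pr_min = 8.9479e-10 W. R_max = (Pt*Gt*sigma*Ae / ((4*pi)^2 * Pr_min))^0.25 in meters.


R^4 = 318534*3730.4*33.262*3.6941 / ((4*pi)^2 * 8.9479e-10) = 1.033302e+18
R_max = 1.033302e+18^0.25 = 31883 m

31883 m


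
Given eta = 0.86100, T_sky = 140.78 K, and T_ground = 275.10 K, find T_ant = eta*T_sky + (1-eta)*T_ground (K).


T_ant = 0.86100 * 140.78 + (1 - 0.86100) * 275.10 = 159.5 K

159.5 K


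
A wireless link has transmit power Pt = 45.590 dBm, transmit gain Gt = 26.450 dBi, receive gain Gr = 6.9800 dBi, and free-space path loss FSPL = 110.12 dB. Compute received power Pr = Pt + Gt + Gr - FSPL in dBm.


Pr = 45.590 + 26.450 + 6.9800 - 110.12 = -31.10 dBm

-31.10 dBm


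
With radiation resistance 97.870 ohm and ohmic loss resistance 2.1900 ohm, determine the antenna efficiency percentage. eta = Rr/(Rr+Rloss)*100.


eta = 97.870 / (97.870 + 2.1900) * 100 = 97.81%

97.81%


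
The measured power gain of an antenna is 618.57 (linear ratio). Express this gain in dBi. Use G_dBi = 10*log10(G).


G_dBi = 10 * log10(618.57) = 27.91 dBi

27.91 dBi


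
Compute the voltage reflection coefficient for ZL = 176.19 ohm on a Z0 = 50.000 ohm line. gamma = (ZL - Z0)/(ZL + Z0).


gamma = (176.19 - 50.000) / (176.19 + 50.000) = 0.5579

0.5579


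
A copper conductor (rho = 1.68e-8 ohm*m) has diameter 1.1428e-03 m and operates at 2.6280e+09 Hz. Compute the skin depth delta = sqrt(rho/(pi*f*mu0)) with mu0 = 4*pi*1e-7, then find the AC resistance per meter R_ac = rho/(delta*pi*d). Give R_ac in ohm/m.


delta = sqrt(1.68e-8 / (pi * 2.6280e+09 * 4*pi*1e-7)) = 1.272513e-06 m
R_ac = 1.68e-8 / (1.272513e-06 * pi * 1.1428e-03) = 3.677 ohm/m

3.677 ohm/m


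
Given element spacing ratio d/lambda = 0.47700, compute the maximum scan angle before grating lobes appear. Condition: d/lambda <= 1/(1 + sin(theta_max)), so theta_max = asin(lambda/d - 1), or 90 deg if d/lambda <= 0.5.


lambda/d - 1 = 1/0.47700 - 1 = 1.096436 >= 1
d/lambda <= 0.5, so the array can scan to endfire without grating lobes: theta_max = 90 deg

90 deg


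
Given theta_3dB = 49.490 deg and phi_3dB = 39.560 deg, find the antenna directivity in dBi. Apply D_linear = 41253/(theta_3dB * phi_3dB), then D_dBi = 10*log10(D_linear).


D_linear = 41253 / (49.490 * 39.560) = 21.07084
D_dBi = 10 * log10(21.07084) = 13.24 dBi

13.24 dBi


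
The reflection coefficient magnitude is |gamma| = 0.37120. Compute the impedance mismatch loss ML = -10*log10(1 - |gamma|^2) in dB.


ML = -10 * log10(1 - 0.37120^2) = -10 * log10(0.86221056) = 0.6439 dB

0.6439 dB


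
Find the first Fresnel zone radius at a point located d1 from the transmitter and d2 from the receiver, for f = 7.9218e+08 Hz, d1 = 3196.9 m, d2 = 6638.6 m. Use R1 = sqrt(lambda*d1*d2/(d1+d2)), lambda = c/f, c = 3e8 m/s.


lambda = c / f = 3.0000e+08 / 7.9218e+08 = 0.3787018 m
R1 = sqrt(0.3787018 * 3196.9 * 6638.6 / (3196.9 + 6638.6)) = 28.59 m

28.59 m


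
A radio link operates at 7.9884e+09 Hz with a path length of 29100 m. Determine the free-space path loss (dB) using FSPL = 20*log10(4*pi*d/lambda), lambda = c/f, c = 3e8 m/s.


lambda = c / f = 3.0000e+08 / 7.9884e+09 = 0.03755445 m
FSPL = 20 * log10(4*pi*29100/0.03755445) = 139.8 dB

139.8 dB


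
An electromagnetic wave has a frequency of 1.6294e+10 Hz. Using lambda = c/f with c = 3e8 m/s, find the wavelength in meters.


lambda = c / f = 3.0000e+08 / 1.6294e+10 = 0.01841 m

0.01841 m


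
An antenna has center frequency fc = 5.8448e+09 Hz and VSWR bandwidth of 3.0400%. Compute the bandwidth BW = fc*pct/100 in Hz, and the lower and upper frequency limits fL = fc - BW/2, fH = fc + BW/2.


BW = 5.8448e+09 * 3.0400/100 = 1.776819e+08 Hz
fL = 5.8448e+09 - 1.776819e+08/2 = 5.756e+09 Hz
fH = 5.8448e+09 + 1.776819e+08/2 = 5.934e+09 Hz

BW=1.777e+08 Hz, fL=5.756e+09 Hz, fH=5.934e+09 Hz


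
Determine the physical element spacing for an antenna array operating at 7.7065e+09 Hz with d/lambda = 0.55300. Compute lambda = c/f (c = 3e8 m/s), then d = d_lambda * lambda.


lambda = c / f = 3.0000e+08 / 7.7065e+09 = 0.03892818 m
d = 0.55300 * 0.03892818 = 0.02153 m

0.02153 m


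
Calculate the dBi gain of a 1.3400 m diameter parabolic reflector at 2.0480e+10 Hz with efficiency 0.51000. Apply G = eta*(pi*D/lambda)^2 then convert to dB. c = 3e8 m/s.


lambda = c / f = 3.0000e+08 / 2.0480e+10 = 0.01464844 m
G_linear = 0.51000 * (pi * 1.3400 / 0.01464844)^2 = 42120.81
G_dBi = 10 * log10(42120.81) = 46.24 dBi

46.24 dBi


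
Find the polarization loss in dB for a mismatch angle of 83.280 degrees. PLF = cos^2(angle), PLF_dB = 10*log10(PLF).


PLF_linear = cos^2(83.280 deg) = 0.01369307
PLF_dB = 10 * log10(0.01369307) = -18.63 dB

-18.63 dB


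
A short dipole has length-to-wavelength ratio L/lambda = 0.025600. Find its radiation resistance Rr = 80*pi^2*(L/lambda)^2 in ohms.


Rr = 80 * pi^2 * (0.025600)^2 = 80 * 9.869604 * 6.553600e-04 = 0.5175 ohm

0.5175 ohm


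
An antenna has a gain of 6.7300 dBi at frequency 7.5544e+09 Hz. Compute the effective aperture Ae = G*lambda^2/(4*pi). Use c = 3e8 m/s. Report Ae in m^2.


lambda = c / f = 3.0000e+08 / 7.5544e+09 = 0.03971196 m
G_linear = 10^(6.7300/10) = 4.709773
Ae = G_linear * lambda^2 / (4*pi) = 4.709773 * 0.03971196^2 / (4*pi) = 5.911e-04 m^2

5.911e-04 m^2


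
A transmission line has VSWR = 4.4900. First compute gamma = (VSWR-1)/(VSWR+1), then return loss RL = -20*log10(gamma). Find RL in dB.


gamma = (4.4900 - 1) / (4.4900 + 1) = 0.6357013
RL = -20 * log10(0.6357013) = 3.935 dB

3.935 dB


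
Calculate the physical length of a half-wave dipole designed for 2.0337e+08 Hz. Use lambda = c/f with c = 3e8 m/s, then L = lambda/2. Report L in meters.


lambda = c / f = 3.0000e+08 / 2.0337e+08 = 1.475144 m
L = lambda / 2 = 1.475144 / 2 = 0.7376 m

0.7376 m


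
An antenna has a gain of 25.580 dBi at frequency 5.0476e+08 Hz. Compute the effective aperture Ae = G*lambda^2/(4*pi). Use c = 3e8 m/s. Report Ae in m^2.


lambda = c / f = 3.0000e+08 / 5.0476e+08 = 0.5943419 m
G_linear = 10^(25.580/10) = 361.4099
Ae = G_linear * lambda^2 / (4*pi) = 361.4099 * 0.5943419^2 / (4*pi) = 10.16 m^2

10.16 m^2


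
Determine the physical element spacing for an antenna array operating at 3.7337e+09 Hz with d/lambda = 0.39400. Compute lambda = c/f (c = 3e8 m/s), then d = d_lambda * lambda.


lambda = c / f = 3.0000e+08 / 3.7337e+09 = 0.08034925 m
d = 0.39400 * 0.08034925 = 0.03166 m

0.03166 m


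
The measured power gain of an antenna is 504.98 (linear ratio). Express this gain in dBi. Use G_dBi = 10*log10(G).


G_dBi = 10 * log10(504.98) = 27.03 dBi

27.03 dBi


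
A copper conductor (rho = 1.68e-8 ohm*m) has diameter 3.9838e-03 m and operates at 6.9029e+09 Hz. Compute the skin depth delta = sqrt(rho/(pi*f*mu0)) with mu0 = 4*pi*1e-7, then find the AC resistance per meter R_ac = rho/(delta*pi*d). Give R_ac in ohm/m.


delta = sqrt(1.68e-8 / (pi * 6.9029e+09 * 4*pi*1e-7)) = 7.851615e-07 m
R_ac = 1.68e-8 / (7.851615e-07 * pi * 3.9838e-03) = 1.710 ohm/m

1.710 ohm/m


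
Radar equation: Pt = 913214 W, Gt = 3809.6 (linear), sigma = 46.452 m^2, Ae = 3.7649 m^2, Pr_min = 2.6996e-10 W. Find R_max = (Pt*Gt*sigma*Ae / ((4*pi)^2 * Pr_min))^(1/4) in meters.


R^4 = 913214*3809.6*46.452*3.7649 / ((4*pi)^2 * 2.6996e-10) = 1.427219e+19
R_max = 1.427219e+19^0.25 = 61464 m

61464 m


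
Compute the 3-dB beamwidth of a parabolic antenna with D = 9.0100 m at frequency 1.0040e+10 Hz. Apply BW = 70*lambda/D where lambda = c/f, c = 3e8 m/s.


lambda = c / f = 3.0000e+08 / 1.0040e+10 = 0.02988048 m
BW = 70 * 0.02988048 / 9.0100 = 0.2321 deg

0.2321 deg


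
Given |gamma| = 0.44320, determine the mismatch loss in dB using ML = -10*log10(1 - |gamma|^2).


ML = -10 * log10(1 - 0.44320^2) = -10 * log10(0.80357376) = 0.9497 dB

0.9497 dB


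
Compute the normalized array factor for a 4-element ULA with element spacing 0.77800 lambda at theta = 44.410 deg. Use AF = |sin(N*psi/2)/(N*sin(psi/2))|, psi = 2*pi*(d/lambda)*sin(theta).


psi = 2*pi*0.77800*sin(44.410 deg) = 3.420787 rad
AF = |sin(4*3.420787/2) / (4*sin(3.420787/2))| = 0.1338

0.1338


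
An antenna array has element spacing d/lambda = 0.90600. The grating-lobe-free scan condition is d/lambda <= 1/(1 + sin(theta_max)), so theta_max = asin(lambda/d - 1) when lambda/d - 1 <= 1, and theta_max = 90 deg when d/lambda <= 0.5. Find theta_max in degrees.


lambda/d - 1 = 1/0.90600 - 1 = 0.1037528
theta_max = asin(0.1037528) = 5.955 deg

5.955 deg


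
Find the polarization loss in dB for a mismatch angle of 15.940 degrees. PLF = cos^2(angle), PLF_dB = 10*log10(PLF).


PLF_linear = cos^2(15.940 deg) = 0.9245780
PLF_dB = 10 * log10(0.9245780) = -0.3406 dB

-0.3406 dB


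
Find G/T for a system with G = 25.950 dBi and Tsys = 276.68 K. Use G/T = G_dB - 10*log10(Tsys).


G/T = 25.950 - 10*log10(276.68) = 25.950 - 24.41978 = 1.530 dB/K

1.530 dB/K


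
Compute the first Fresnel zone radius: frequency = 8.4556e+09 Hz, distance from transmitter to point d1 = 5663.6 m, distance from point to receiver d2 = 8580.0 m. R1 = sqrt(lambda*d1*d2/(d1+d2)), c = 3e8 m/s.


lambda = c / f = 3.0000e+08 / 8.4556e+09 = 0.03547945 m
R1 = sqrt(0.03547945 * 5663.6 * 8580.0 / (5663.6 + 8580.0)) = 11.00 m

11.00 m


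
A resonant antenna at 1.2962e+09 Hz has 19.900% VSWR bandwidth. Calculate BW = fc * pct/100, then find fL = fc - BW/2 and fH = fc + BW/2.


BW = 1.2962e+09 * 19.900/100 = 2.579438e+08 Hz
fL = 1.2962e+09 - 2.579438e+08/2 = 1.167e+09 Hz
fH = 1.2962e+09 + 2.579438e+08/2 = 1.425e+09 Hz

BW=2.579e+08 Hz, fL=1.167e+09 Hz, fH=1.425e+09 Hz


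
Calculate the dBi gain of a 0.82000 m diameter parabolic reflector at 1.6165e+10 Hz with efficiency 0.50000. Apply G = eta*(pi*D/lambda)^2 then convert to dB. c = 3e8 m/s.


lambda = c / f = 3.0000e+08 / 1.6165e+10 = 0.01855861 m
G_linear = 0.50000 * (pi * 0.82000 / 0.01855861)^2 = 9633.998
G_dBi = 10 * log10(9633.998) = 39.84 dBi

39.84 dBi


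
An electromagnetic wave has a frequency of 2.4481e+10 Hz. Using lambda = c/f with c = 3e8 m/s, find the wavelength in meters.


lambda = c / f = 3.0000e+08 / 2.4481e+10 = 0.01225 m

0.01225 m


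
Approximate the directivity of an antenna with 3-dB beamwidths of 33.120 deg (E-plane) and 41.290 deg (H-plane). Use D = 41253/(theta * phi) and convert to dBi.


D_linear = 41253 / (33.120 * 41.290) = 30.16618
D_dBi = 10 * log10(30.16618) = 14.80 dBi

14.80 dBi


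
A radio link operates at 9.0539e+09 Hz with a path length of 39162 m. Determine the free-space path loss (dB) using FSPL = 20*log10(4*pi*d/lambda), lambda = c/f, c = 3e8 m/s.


lambda = c / f = 3.0000e+08 / 9.0539e+09 = 0.03313489 m
FSPL = 20 * log10(4*pi*39162/0.03313489) = 143.4 dB

143.4 dB


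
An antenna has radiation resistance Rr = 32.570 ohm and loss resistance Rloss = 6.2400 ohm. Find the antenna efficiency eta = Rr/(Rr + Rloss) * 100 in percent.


eta = 32.570 / (32.570 + 6.2400) * 100 = 83.92%

83.92%


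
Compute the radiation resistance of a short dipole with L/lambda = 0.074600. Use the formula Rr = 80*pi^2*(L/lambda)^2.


Rr = 80 * pi^2 * (0.074600)^2 = 80 * 9.869604 * 5.565160e-03 = 4.394 ohm

4.394 ohm


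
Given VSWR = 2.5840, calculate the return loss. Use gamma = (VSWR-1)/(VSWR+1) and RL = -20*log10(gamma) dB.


gamma = (2.5840 - 1) / (2.5840 + 1) = 0.4419643
RL = -20 * log10(0.4419643) = 7.092 dB

7.092 dB


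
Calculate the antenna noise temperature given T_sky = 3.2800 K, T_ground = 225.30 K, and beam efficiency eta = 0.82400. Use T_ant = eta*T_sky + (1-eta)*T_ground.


T_ant = 0.82400 * 3.2800 + (1 - 0.82400) * 225.30 = 42.36 K

42.36 K


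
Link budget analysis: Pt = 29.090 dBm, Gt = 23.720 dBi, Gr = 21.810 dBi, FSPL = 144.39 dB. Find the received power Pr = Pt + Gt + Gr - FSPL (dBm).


Pr = 29.090 + 23.720 + 21.810 - 144.39 = -69.77 dBm

-69.77 dBm


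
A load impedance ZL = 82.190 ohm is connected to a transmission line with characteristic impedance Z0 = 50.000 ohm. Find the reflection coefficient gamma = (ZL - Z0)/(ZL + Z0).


gamma = (82.190 - 50.000) / (82.190 + 50.000) = 0.2435

0.2435


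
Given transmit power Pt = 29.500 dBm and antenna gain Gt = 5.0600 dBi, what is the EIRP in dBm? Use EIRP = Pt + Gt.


EIRP = Pt + Gt = 29.500 + 5.0600 = 34.56 dBm

34.56 dBm


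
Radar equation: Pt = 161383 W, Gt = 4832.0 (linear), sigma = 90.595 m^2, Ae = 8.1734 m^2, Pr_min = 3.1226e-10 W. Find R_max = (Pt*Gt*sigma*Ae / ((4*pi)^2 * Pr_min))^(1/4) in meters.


R^4 = 161383*4832.0*90.595*8.1734 / ((4*pi)^2 * 3.1226e-10) = 1.170997e+19
R_max = 1.170997e+19^0.25 = 58498 m

58498 m


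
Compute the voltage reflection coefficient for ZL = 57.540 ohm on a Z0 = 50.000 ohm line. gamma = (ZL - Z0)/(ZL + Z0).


gamma = (57.540 - 50.000) / (57.540 + 50.000) = 0.07011

0.07011


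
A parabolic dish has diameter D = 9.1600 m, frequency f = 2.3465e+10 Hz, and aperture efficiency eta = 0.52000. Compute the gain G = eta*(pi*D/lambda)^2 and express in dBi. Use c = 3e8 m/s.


lambda = c / f = 3.0000e+08 / 2.3465e+10 = 0.01278500 m
G_linear = 0.52000 * (pi * 9.1600 / 0.01278500)^2 = 2.634466e+06
G_dBi = 10 * log10(2.634466e+06) = 64.21 dBi

64.21 dBi


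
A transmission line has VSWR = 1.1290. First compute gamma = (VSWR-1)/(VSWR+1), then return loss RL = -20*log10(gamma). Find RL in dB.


gamma = (1.1290 - 1) / (1.1290 + 1) = 0.06059183
RL = -20 * log10(0.06059183) = 24.35 dB

24.35 dB
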